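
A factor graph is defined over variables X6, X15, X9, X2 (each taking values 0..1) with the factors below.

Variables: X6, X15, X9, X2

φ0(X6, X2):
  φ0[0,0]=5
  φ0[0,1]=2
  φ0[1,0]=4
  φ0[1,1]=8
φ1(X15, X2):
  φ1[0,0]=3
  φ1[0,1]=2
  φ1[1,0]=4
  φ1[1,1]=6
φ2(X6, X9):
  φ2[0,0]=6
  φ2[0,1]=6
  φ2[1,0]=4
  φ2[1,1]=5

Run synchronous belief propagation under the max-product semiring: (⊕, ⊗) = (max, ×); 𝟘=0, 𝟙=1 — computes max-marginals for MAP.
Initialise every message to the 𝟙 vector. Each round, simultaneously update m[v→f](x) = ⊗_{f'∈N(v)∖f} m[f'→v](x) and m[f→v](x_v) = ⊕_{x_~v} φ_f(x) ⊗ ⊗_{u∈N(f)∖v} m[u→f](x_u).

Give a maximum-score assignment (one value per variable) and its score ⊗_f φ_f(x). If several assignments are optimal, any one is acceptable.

assignment: (X6=1, X15=1, X9=1, X2=1); score = 240

init: all messages = 𝟙 over 2 values
r1 m[φ0→X6] = [5, 8]
r1 m[φ0→X2] = [5, 8]
r1 m[φ1→X15] = [3, 6]
r1 m[φ1→X2] = [4, 6]
r1 m[φ2→X6] = [6, 5]
r1 m[φ2→X9] = [6, 6]
r1 m[X6→φ0] = [1, 1]
r1 m[X6→φ2] = [1, 1]
r1 m[X15→φ1] = [1, 1]
r1 m[X9→φ2] = [1, 1]
r1 m[X2→φ0] = [1, 1]
r1 m[X2→φ1] = [1, 1]
r2 m[φ0→X6] = [5, 8]
r2 m[φ0→X2] = [5, 8]
r2 m[φ1→X15] = [3, 6]
r2 m[φ1→X2] = [4, 6]
r2 m[φ2→X6] = [6, 5]
r2 m[φ2→X9] = [6, 6]
r2 m[X6→φ0] = [6, 5]
r2 m[X6→φ2] = [5, 8]
r2 m[X15→φ1] = [1, 1]
r2 m[X9→φ2] = [1, 1]
r2 m[X2→φ0] = [4, 6]
r2 m[X2→φ1] = [5, 8]
r3 m[φ0→X6] = [20, 48]
r3 m[φ0→X2] = [30, 40]
r3 m[φ1→X15] = [16, 48]
r3 m[φ1→X2] = [4, 6]
r3 m[φ2→X6] = [6, 5]
r3 m[φ2→X9] = [32, 40]
r3 m[X6→φ0] = [6, 5]
r3 m[X6→φ2] = [5, 8]
r3 m[X15→φ1] = [1, 1]
r3 m[X9→φ2] = [1, 1]
r3 m[X2→φ0] = [4, 6]
r3 m[X2→φ1] = [5, 8]
r4 m[φ0→X6] = [20, 48]
r4 m[φ0→X2] = [30, 40]
r4 m[φ1→X15] = [16, 48]
r4 m[φ1→X2] = [4, 6]
r4 m[φ2→X6] = [6, 5]
r4 m[φ2→X9] = [32, 40]
r4 m[X6→φ0] = [6, 5]
r4 m[X6→φ2] = [20, 48]
r4 m[X15→φ1] = [1, 1]
r4 m[X9→φ2] = [1, 1]
r4 m[X2→φ0] = [4, 6]
r4 m[X2→φ1] = [30, 40]
r5 m[φ0→X6] = [20, 48]
r5 m[φ0→X2] = [30, 40]
r5 m[φ1→X15] = [90, 240]
r5 m[φ1→X2] = [4, 6]
r5 m[φ2→X6] = [6, 5]
r5 m[φ2→X9] = [192, 240]
r5 m[X6→φ0] = [6, 5]
r5 m[X6→φ2] = [20, 48]
r5 m[X15→φ1] = [1, 1]
r5 m[X9→φ2] = [1, 1]
r5 m[X2→φ0] = [4, 6]
r5 m[X2→φ1] = [30, 40]
r6 m[φ0→X6] = [20, 48]
r6 m[φ0→X2] = [30, 40]
r6 m[φ1→X15] = [90, 240]
r6 m[φ1→X2] = [4, 6]
r6 m[φ2→X6] = [6, 5]
r6 m[φ2→X9] = [192, 240]
r6 m[X6→φ0] = [6, 5]
r6 m[X6→φ2] = [20, 48]
r6 m[X15→φ1] = [1, 1]
r6 m[X9→φ2] = [1, 1]
r6 m[X2→φ0] = [4, 6]
r6 m[X2→φ1] = [30, 40]
fixed point reached at round 6
traceback from X6: (X6=1, X15=1, X9=1, X2=1), score=240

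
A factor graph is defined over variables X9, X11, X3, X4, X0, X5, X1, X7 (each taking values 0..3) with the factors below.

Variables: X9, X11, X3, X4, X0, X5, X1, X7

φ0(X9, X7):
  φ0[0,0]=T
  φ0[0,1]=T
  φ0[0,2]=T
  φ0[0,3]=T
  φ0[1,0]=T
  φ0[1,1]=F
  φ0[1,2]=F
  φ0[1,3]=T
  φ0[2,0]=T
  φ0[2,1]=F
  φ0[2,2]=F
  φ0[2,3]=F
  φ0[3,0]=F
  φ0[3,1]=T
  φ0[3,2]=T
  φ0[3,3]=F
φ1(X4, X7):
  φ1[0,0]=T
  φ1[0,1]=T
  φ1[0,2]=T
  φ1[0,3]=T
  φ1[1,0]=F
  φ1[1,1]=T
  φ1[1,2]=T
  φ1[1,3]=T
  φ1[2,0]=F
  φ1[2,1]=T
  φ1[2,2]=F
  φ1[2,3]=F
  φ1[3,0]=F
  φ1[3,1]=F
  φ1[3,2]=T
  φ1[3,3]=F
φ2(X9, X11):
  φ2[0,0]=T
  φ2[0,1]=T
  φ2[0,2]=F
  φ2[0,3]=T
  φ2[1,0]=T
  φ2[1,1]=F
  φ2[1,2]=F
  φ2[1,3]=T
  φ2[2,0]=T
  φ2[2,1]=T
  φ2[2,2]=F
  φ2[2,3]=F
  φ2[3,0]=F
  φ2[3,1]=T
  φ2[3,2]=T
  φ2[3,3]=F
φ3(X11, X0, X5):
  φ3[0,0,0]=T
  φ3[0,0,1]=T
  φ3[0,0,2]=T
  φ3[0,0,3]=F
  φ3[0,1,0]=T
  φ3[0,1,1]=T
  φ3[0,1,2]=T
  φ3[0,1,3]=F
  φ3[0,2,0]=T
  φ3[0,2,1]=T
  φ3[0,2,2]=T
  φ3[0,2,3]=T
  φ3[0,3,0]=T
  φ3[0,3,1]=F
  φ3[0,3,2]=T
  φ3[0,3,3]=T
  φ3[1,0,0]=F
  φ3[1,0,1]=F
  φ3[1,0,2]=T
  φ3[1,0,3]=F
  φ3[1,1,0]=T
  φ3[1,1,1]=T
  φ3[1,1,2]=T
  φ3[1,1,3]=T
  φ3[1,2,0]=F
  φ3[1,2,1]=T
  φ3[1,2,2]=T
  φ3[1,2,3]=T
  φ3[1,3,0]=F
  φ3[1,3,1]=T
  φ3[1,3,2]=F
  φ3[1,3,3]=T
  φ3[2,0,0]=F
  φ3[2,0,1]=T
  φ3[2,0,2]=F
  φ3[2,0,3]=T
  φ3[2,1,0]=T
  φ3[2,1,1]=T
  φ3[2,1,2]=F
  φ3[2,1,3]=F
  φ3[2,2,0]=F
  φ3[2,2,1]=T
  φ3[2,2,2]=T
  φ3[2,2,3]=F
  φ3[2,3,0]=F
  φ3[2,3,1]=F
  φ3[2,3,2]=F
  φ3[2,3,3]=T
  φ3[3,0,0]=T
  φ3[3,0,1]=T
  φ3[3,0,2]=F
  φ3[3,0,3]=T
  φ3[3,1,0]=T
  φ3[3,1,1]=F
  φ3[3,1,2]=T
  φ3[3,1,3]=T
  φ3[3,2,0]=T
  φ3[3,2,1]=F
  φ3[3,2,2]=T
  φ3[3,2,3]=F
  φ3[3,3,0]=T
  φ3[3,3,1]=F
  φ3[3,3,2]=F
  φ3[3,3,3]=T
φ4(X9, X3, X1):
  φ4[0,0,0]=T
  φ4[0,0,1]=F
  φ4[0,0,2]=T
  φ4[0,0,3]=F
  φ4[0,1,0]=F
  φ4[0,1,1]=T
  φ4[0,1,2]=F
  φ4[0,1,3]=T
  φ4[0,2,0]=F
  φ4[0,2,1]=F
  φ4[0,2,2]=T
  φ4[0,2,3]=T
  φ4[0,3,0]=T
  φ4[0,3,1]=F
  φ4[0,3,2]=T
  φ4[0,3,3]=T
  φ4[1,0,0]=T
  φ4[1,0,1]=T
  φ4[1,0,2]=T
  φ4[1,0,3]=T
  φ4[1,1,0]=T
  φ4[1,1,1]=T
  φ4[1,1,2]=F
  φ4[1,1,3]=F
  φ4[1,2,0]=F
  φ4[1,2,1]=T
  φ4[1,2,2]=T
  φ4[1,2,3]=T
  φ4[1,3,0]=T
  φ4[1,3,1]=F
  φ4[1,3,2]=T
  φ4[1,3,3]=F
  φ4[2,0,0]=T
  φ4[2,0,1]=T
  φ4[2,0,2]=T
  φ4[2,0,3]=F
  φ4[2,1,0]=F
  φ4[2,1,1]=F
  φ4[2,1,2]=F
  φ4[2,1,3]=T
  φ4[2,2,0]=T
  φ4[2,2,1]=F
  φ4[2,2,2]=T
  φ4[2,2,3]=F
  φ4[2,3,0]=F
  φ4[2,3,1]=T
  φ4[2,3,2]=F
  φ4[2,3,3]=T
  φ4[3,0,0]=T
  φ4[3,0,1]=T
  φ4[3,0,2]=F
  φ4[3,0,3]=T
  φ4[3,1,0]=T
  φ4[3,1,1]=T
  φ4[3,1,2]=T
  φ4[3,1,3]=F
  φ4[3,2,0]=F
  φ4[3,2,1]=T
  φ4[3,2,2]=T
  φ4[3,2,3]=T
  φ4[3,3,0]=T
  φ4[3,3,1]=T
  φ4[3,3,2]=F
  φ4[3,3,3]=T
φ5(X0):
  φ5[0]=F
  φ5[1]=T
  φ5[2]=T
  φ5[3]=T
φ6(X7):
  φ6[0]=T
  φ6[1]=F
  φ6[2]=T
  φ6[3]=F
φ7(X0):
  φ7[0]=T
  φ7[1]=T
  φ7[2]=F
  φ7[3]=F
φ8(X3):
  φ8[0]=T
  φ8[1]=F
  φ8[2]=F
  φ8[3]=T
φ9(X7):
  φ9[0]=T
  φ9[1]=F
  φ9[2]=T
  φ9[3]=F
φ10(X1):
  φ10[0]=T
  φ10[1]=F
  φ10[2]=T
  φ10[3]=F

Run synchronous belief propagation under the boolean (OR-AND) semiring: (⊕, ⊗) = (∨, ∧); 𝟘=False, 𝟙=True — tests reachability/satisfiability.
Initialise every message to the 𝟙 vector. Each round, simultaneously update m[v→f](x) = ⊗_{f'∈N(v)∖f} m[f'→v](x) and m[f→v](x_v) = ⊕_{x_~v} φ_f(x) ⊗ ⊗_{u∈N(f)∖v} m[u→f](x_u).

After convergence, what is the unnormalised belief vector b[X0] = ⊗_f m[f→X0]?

b[X0] = [F, T, F, F]

init: all messages = 𝟙 over 4 values
r1 m[φ0→X9] = [T, T, T, T]
r1 m[φ0→X7] = [T, T, T, T]
r1 m[φ1→X4] = [T, T, T, T]
r1 m[φ1→X7] = [T, T, T, T]
r1 m[φ2→X9] = [T, T, T, T]
r1 m[φ2→X11] = [T, T, T, T]
r1 m[φ3→X11] = [T, T, T, T]
r1 m[φ3→X0] = [T, T, T, T]
r1 m[φ3→X5] = [T, T, T, T]
r1 m[φ4→X9] = [T, T, T, T]
r1 m[φ4→X3] = [T, T, T, T]
r1 m[φ4→X1] = [T, T, T, T]
r1 m[φ5→X0] = [F, T, T, T]
r1 m[φ6→X7] = [T, F, T, F]
r1 m[φ7→X0] = [T, T, F, F]
r1 m[φ8→X3] = [T, F, F, T]
r1 m[φ9→X7] = [T, F, T, F]
r1 m[φ10→X1] = [T, F, T, F]
r1 m[X9→φ0] = [T, T, T, T]
r1 m[X9→φ2] = [T, T, T, T]
r1 m[X9→φ4] = [T, T, T, T]
r1 m[X11→φ2] = [T, T, T, T]
r1 m[X11→φ3] = [T, T, T, T]
r1 m[X3→φ4] = [T, T, T, T]
r1 m[X3→φ8] = [T, T, T, T]
r1 m[X4→φ1] = [T, T, T, T]
r1 m[X0→φ3] = [T, T, T, T]
r1 m[X0→φ5] = [T, T, T, T]
r1 m[X0→φ7] = [T, T, T, T]
r1 m[X5→φ3] = [T, T, T, T]
r1 m[X1→φ4] = [T, T, T, T]
r1 m[X1→φ10] = [T, T, T, T]
r1 m[X7→φ0] = [T, T, T, T]
r1 m[X7→φ1] = [T, T, T, T]
r1 m[X7→φ6] = [T, T, T, T]
r1 m[X7→φ9] = [T, T, T, T]
r2 m[φ0→X9] = [T, T, T, T]
r2 m[φ0→X7] = [T, T, T, T]
r2 m[φ1→X4] = [T, T, T, T]
r2 m[φ1→X7] = [T, T, T, T]
r2 m[φ2→X9] = [T, T, T, T]
r2 m[φ2→X11] = [T, T, T, T]
r2 m[φ3→X11] = [T, T, T, T]
r2 m[φ3→X0] = [T, T, T, T]
r2 m[φ3→X5] = [T, T, T, T]
r2 m[φ4→X9] = [T, T, T, T]
r2 m[φ4→X3] = [T, T, T, T]
r2 m[φ4→X1] = [T, T, T, T]
r2 m[φ5→X0] = [F, T, T, T]
r2 m[φ6→X7] = [T, F, T, F]
r2 m[φ7→X0] = [T, T, F, F]
r2 m[φ8→X3] = [T, F, F, T]
r2 m[φ9→X7] = [T, F, T, F]
r2 m[φ10→X1] = [T, F, T, F]
r2 m[X9→φ0] = [T, T, T, T]
r2 m[X9→φ2] = [T, T, T, T]
r2 m[X9→φ4] = [T, T, T, T]
r2 m[X11→φ2] = [T, T, T, T]
r2 m[X11→φ3] = [T, T, T, T]
r2 m[X3→φ4] = [T, F, F, T]
r2 m[X3→φ8] = [T, T, T, T]
r2 m[X4→φ1] = [T, T, T, T]
r2 m[X0→φ3] = [F, T, F, F]
r2 m[X0→φ5] = [T, T, F, F]
r2 m[X0→φ7] = [F, T, T, T]
r2 m[X5→φ3] = [T, T, T, T]
r2 m[X1→φ4] = [T, F, T, F]
r2 m[X1→φ10] = [T, T, T, T]
r2 m[X7→φ0] = [T, F, T, F]
r2 m[X7→φ1] = [T, F, T, F]
r2 m[X7→φ6] = [T, F, T, F]
r2 m[X7→φ9] = [T, F, T, F]
r3 m[φ0→X9] = [T, T, T, T]
r3 m[φ0→X7] = [T, T, T, T]
r3 m[φ1→X4] = [T, T, F, T]
r3 m[φ1→X7] = [T, T, T, T]
r3 m[φ2→X9] = [T, T, T, T]
r3 m[φ2→X11] = [T, T, T, T]
r3 m[φ3→X11] = [T, T, T, T]
r3 m[φ3→X0] = [T, T, T, T]
r3 m[φ3→X5] = [T, T, T, T]
r3 m[φ4→X9] = [T, T, T, T]
r3 m[φ4→X3] = [T, T, T, T]
r3 m[φ4→X1] = [T, T, T, T]
r3 m[φ5→X0] = [F, T, T, T]
r3 m[φ6→X7] = [T, F, T, F]
r3 m[φ7→X0] = [T, T, F, F]
r3 m[φ8→X3] = [T, F, F, T]
r3 m[φ9→X7] = [T, F, T, F]
r3 m[φ10→X1] = [T, F, T, F]
r3 m[X9→φ0] = [T, T, T, T]
r3 m[X9→φ2] = [T, T, T, T]
r3 m[X9→φ4] = [T, T, T, T]
r3 m[X11→φ2] = [T, T, T, T]
r3 m[X11→φ3] = [T, T, T, T]
r3 m[X3→φ4] = [T, F, F, T]
r3 m[X3→φ8] = [T, T, T, T]
r3 m[X4→φ1] = [T, T, T, T]
r3 m[X0→φ3] = [F, T, F, F]
r3 m[X0→φ5] = [T, T, F, F]
r3 m[X0→φ7] = [F, T, T, T]
r3 m[X5→φ3] = [T, T, T, T]
r3 m[X1→φ4] = [T, F, T, F]
r3 m[X1→φ10] = [T, T, T, T]
r3 m[X7→φ0] = [T, F, T, F]
r3 m[X7→φ1] = [T, F, T, F]
r3 m[X7→φ6] = [T, F, T, F]
r3 m[X7→φ9] = [T, F, T, F]
r4 m[φ0→X9] = [T, T, T, T]
r4 m[φ0→X7] = [T, T, T, T]
r4 m[φ1→X4] = [T, T, F, T]
r4 m[φ1→X7] = [T, T, T, T]
r4 m[φ2→X9] = [T, T, T, T]
r4 m[φ2→X11] = [T, T, T, T]
r4 m[φ3→X11] = [T, T, T, T]
r4 m[φ3→X0] = [T, T, T, T]
r4 m[φ3→X5] = [T, T, T, T]
r4 m[φ4→X9] = [T, T, T, T]
r4 m[φ4→X3] = [T, T, T, T]
r4 m[φ4→X1] = [T, T, T, T]
r4 m[φ5→X0] = [F, T, T, T]
r4 m[φ6→X7] = [T, F, T, F]
r4 m[φ7→X0] = [T, T, F, F]
r4 m[φ8→X3] = [T, F, F, T]
r4 m[φ9→X7] = [T, F, T, F]
r4 m[φ10→X1] = [T, F, T, F]
r4 m[X9→φ0] = [T, T, T, T]
r4 m[X9→φ2] = [T, T, T, T]
r4 m[X9→φ4] = [T, T, T, T]
r4 m[X11→φ2] = [T, T, T, T]
r4 m[X11→φ3] = [T, T, T, T]
r4 m[X3→φ4] = [T, F, F, T]
r4 m[X3→φ8] = [T, T, T, T]
r4 m[X4→φ1] = [T, T, T, T]
r4 m[X0→φ3] = [F, T, F, F]
r4 m[X0→φ5] = [T, T, F, F]
r4 m[X0→φ7] = [F, T, T, T]
r4 m[X5→φ3] = [T, T, T, T]
r4 m[X1→φ4] = [T, F, T, F]
r4 m[X1→φ10] = [T, T, T, T]
r4 m[X7→φ0] = [T, F, T, F]
r4 m[X7→φ1] = [T, F, T, F]
r4 m[X7→φ6] = [T, F, T, F]
r4 m[X7→φ9] = [T, F, T, F]
fixed point reached at round 4
b[X0] = ⊗ incoming = [F, T, F, F]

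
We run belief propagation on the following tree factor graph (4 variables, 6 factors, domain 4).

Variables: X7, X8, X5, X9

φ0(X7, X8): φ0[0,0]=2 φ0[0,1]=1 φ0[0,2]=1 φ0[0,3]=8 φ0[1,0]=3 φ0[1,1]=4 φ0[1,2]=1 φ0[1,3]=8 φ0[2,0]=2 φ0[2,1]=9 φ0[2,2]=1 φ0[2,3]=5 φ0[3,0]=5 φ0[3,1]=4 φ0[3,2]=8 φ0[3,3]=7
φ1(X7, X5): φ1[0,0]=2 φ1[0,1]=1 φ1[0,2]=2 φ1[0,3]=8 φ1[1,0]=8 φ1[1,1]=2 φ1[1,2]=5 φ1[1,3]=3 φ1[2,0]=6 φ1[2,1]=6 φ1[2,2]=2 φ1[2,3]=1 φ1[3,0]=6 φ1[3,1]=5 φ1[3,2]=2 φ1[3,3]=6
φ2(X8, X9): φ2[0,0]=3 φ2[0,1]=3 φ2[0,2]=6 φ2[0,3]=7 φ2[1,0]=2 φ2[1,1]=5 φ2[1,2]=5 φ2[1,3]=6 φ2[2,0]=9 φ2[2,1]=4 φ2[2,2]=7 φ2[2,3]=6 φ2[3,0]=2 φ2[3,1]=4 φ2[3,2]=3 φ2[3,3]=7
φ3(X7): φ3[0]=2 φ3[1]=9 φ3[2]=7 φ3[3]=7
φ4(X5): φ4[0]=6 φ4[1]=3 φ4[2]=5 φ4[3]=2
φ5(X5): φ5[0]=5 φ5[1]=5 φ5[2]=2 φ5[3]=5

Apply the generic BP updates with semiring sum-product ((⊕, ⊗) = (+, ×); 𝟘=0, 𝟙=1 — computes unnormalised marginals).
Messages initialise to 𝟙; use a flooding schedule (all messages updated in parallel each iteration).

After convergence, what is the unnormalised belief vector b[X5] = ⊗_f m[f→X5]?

b[X5] = [1635660, 531165, 246770, 335970]

init: all messages = 𝟙 over 4 values
r1 m[φ0→X7] = [12, 16, 17, 24]
r1 m[φ0→X8] = [12, 18, 11, 28]
r1 m[φ1→X7] = [13, 18, 15, 19]
r1 m[φ1→X5] = [22, 14, 11, 18]
r1 m[φ2→X8] = [19, 18, 26, 16]
r1 m[φ2→X9] = [16, 16, 21, 26]
r1 m[φ3→X7] = [2, 9, 7, 7]
r1 m[φ4→X5] = [6, 3, 5, 2]
r1 m[φ5→X5] = [5, 5, 2, 5]
r1 m[X7→φ0] = [1, 1, 1, 1]
r1 m[X7→φ1] = [1, 1, 1, 1]
r1 m[X7→φ3] = [1, 1, 1, 1]
r1 m[X8→φ0] = [1, 1, 1, 1]
r1 m[X8→φ2] = [1, 1, 1, 1]
r1 m[X5→φ1] = [1, 1, 1, 1]
r1 m[X5→φ4] = [1, 1, 1, 1]
r1 m[X5→φ5] = [1, 1, 1, 1]
r1 m[X9→φ2] = [1, 1, 1, 1]
r2 m[φ0→X7] = [12, 16, 17, 24]
r2 m[φ0→X8] = [12, 18, 11, 28]
r2 m[φ1→X7] = [13, 18, 15, 19]
r2 m[φ1→X5] = [22, 14, 11, 18]
r2 m[φ2→X8] = [19, 18, 26, 16]
r2 m[φ2→X9] = [16, 16, 21, 26]
r2 m[φ3→X7] = [2, 9, 7, 7]
r2 m[φ4→X5] = [6, 3, 5, 2]
r2 m[φ5→X5] = [5, 5, 2, 5]
r2 m[X7→φ0] = [26, 162, 105, 133]
r2 m[X7→φ1] = [24, 144, 119, 168]
r2 m[X7→φ3] = [156, 288, 255, 456]
r2 m[X8→φ0] = [19, 18, 26, 16]
r2 m[X8→φ2] = [12, 18, 11, 28]
r2 m[X5→φ1] = [30, 15, 10, 10]
r2 m[X5→φ4] = [110, 70, 22, 90]
r2 m[X5→φ5] = [132, 42, 55, 36]
r2 m[X9→φ2] = [1, 1, 1, 1]
r3 m[φ0→X7] = [210, 283, 306, 487]
r3 m[φ0→X8] = [1413, 2151, 1357, 2960]
r3 m[φ1→X7] = [175, 350, 300, 335]
r3 m[φ1→X5] = [2922, 1866, 1342, 1751]
r3 m[φ2→X8] = [19, 18, 26, 16]
r3 m[φ2→X9] = [227, 282, 323, 454]
r3 m[φ3→X7] = [2, 9, 7, 7]
r3 m[φ4→X5] = [6, 3, 5, 2]
r3 m[φ5→X5] = [5, 5, 2, 5]
r3 m[X7→φ0] = [26, 162, 105, 133]
r3 m[X7→φ1] = [24, 144, 119, 168]
r3 m[X7→φ3] = [156, 288, 255, 456]
r3 m[X8→φ0] = [19, 18, 26, 16]
r3 m[X8→φ2] = [12, 18, 11, 28]
r3 m[X5→φ1] = [30, 15, 10, 10]
r3 m[X5→φ4] = [110, 70, 22, 90]
r3 m[X5→φ5] = [132, 42, 55, 36]
r3 m[X9→φ2] = [1, 1, 1, 1]
r4 m[φ0→X7] = [210, 283, 306, 487]
r4 m[φ0→X8] = [1413, 2151, 1357, 2960]
r4 m[φ1→X7] = [175, 350, 300, 335]
r4 m[φ1→X5] = [2922, 1866, 1342, 1751]
r4 m[φ2→X8] = [19, 18, 26, 16]
r4 m[φ2→X9] = [227, 282, 323, 454]
r4 m[φ3→X7] = [2, 9, 7, 7]
r4 m[φ4→X5] = [6, 3, 5, 2]
r4 m[φ5→X5] = [5, 5, 2, 5]
r4 m[X7→φ0] = [350, 3150, 2100, 2345]
r4 m[X7→φ1] = [420, 2547, 2142, 3409]
r4 m[X7→φ3] = [36750, 99050, 91800, 163145]
r4 m[X8→φ0] = [19, 18, 26, 16]
r4 m[X8→φ2] = [1413, 2151, 1357, 2960]
r4 m[X5→φ1] = [30, 15, 10, 10]
r4 m[X5→φ4] = [14610, 9330, 2684, 8755]
r4 m[X5→φ5] = [17532, 5598, 6710, 3502]
r4 m[X9→φ2] = [1, 1, 1, 1]
r5 m[φ0→X7] = [210, 283, 306, 487]
r5 m[φ0→X8] = [26075, 41230, 24360, 54915]
r5 m[φ1→X7] = [175, 350, 300, 335]
r5 m[φ1→X5] = [54522, 35411, 24677, 33597]
r5 m[φ2→X8] = [19, 18, 26, 16]
r5 m[φ2→X9] = [26674, 32262, 37612, 51659]
r5 m[φ3→X7] = [2, 9, 7, 7]
r5 m[φ4→X5] = [6, 3, 5, 2]
r5 m[φ5→X5] = [5, 5, 2, 5]
r5 m[X7→φ0] = [350, 3150, 2100, 2345]
r5 m[X7→φ1] = [420, 2547, 2142, 3409]
r5 m[X7→φ3] = [36750, 99050, 91800, 163145]
r5 m[X8→φ0] = [19, 18, 26, 16]
r5 m[X8→φ2] = [1413, 2151, 1357, 2960]
r5 m[X5→φ1] = [30, 15, 10, 10]
r5 m[X5→φ4] = [14610, 9330, 2684, 8755]
r5 m[X5→φ5] = [17532, 5598, 6710, 3502]
r5 m[X9→φ2] = [1, 1, 1, 1]
r6 m[φ0→X7] = [210, 283, 306, 487]
r6 m[φ0→X8] = [26075, 41230, 24360, 54915]
r6 m[φ1→X7] = [175, 350, 300, 335]
r6 m[φ1→X5] = [54522, 35411, 24677, 33597]
r6 m[φ2→X8] = [19, 18, 26, 16]
r6 m[φ2→X9] = [26674, 32262, 37612, 51659]
r6 m[φ3→X7] = [2, 9, 7, 7]
r6 m[φ4→X5] = [6, 3, 5, 2]
r6 m[φ5→X5] = [5, 5, 2, 5]
r6 m[X7→φ0] = [350, 3150, 2100, 2345]
r6 m[X7→φ1] = [420, 2547, 2142, 3409]
r6 m[X7→φ3] = [36750, 99050, 91800, 163145]
r6 m[X8→φ0] = [19, 18, 26, 16]
r6 m[X8→φ2] = [26075, 41230, 24360, 54915]
r6 m[X5→φ1] = [30, 15, 10, 10]
r6 m[X5→φ4] = [272610, 177055, 49354, 167985]
r6 m[X5→φ5] = [327132, 106233, 123385, 67194]
r6 m[X9→φ2] = [1, 1, 1, 1]
r7 m[φ0→X7] = [210, 283, 306, 487]
r7 m[φ0→X8] = [26075, 41230, 24360, 54915]
r7 m[φ1→X7] = [175, 350, 300, 335]
r7 m[φ1→X5] = [54522, 35411, 24677, 33597]
r7 m[φ2→X8] = [19, 18, 26, 16]
r7 m[φ2→X9] = [489755, 601475, 697865, 960470]
r7 m[φ3→X7] = [2, 9, 7, 7]
r7 m[φ4→X5] = [6, 3, 5, 2]
r7 m[φ5→X5] = [5, 5, 2, 5]
r7 m[X7→φ0] = [350, 3150, 2100, 2345]
r7 m[X7→φ1] = [420, 2547, 2142, 3409]
r7 m[X7→φ3] = [36750, 99050, 91800, 163145]
r7 m[X8→φ0] = [19, 18, 26, 16]
r7 m[X8→φ2] = [26075, 41230, 24360, 54915]
r7 m[X5→φ1] = [30, 15, 10, 10]
r7 m[X5→φ4] = [272610, 177055, 49354, 167985]
r7 m[X5→φ5] = [327132, 106233, 123385, 67194]
r7 m[X9→φ2] = [1, 1, 1, 1]
r8 m[φ0→X7] = [210, 283, 306, 487]
r8 m[φ0→X8] = [26075, 41230, 24360, 54915]
r8 m[φ1→X7] = [175, 350, 300, 335]
r8 m[φ1→X5] = [54522, 35411, 24677, 33597]
r8 m[φ2→X8] = [19, 18, 26, 16]
r8 m[φ2→X9] = [489755, 601475, 697865, 960470]
r8 m[φ3→X7] = [2, 9, 7, 7]
r8 m[φ4→X5] = [6, 3, 5, 2]
r8 m[φ5→X5] = [5, 5, 2, 5]
r8 m[X7→φ0] = [350, 3150, 2100, 2345]
r8 m[X7→φ1] = [420, 2547, 2142, 3409]
r8 m[X7→φ3] = [36750, 99050, 91800, 163145]
r8 m[X8→φ0] = [19, 18, 26, 16]
r8 m[X8→φ2] = [26075, 41230, 24360, 54915]
r8 m[X5→φ1] = [30, 15, 10, 10]
r8 m[X5→φ4] = [272610, 177055, 49354, 167985]
r8 m[X5→φ5] = [327132, 106233, 123385, 67194]
r8 m[X9→φ2] = [1, 1, 1, 1]
fixed point reached at round 8
b[X5] = ⊗ incoming = [1635660, 531165, 246770, 335970]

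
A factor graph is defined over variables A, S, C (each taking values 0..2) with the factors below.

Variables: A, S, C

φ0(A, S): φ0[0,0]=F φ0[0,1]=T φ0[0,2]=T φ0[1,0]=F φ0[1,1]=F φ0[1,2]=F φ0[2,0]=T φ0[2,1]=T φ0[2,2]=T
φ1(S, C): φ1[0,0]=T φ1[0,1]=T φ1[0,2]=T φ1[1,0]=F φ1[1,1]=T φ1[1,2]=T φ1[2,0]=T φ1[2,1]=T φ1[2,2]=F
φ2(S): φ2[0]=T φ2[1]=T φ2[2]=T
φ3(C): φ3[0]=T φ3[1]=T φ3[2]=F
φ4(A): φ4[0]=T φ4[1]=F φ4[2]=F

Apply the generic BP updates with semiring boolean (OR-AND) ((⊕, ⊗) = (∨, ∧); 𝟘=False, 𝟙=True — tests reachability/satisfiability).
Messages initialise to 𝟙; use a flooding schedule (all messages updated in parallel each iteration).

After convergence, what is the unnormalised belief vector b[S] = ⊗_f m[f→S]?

b[S] = [F, T, T]

init: all messages = 𝟙 over 3 values
r1 m[φ0→A] = [T, F, T]
r1 m[φ0→S] = [T, T, T]
r1 m[φ1→S] = [T, T, T]
r1 m[φ1→C] = [T, T, T]
r1 m[φ2→S] = [T, T, T]
r1 m[φ3→C] = [T, T, F]
r1 m[φ4→A] = [T, F, F]
r1 m[A→φ0] = [T, T, T]
r1 m[A→φ4] = [T, T, T]
r1 m[S→φ0] = [T, T, T]
r1 m[S→φ1] = [T, T, T]
r1 m[S→φ2] = [T, T, T]
r1 m[C→φ1] = [T, T, T]
r1 m[C→φ3] = [T, T, T]
r2 m[φ0→A] = [T, F, T]
r2 m[φ0→S] = [T, T, T]
r2 m[φ1→S] = [T, T, T]
r2 m[φ1→C] = [T, T, T]
r2 m[φ2→S] = [T, T, T]
r2 m[φ3→C] = [T, T, F]
r2 m[φ4→A] = [T, F, F]
r2 m[A→φ0] = [T, F, F]
r2 m[A→φ4] = [T, F, T]
r2 m[S→φ0] = [T, T, T]
r2 m[S→φ1] = [T, T, T]
r2 m[S→φ2] = [T, T, T]
r2 m[C→φ1] = [T, T, F]
r2 m[C→φ3] = [T, T, T]
r3 m[φ0→A] = [T, F, T]
r3 m[φ0→S] = [F, T, T]
r3 m[φ1→S] = [T, T, T]
r3 m[φ1→C] = [T, T, T]
r3 m[φ2→S] = [T, T, T]
r3 m[φ3→C] = [T, T, F]
r3 m[φ4→A] = [T, F, F]
r3 m[A→φ0] = [T, F, F]
r3 m[A→φ4] = [T, F, T]
r3 m[S→φ0] = [T, T, T]
r3 m[S→φ1] = [T, T, T]
r3 m[S→φ2] = [T, T, T]
r3 m[C→φ1] = [T, T, F]
r3 m[C→φ3] = [T, T, T]
r4 m[φ0→A] = [T, F, T]
r4 m[φ0→S] = [F, T, T]
r4 m[φ1→S] = [T, T, T]
r4 m[φ1→C] = [T, T, T]
r4 m[φ2→S] = [T, T, T]
r4 m[φ3→C] = [T, T, F]
r4 m[φ4→A] = [T, F, F]
r4 m[A→φ0] = [T, F, F]
r4 m[A→φ4] = [T, F, T]
r4 m[S→φ0] = [T, T, T]
r4 m[S→φ1] = [F, T, T]
r4 m[S→φ2] = [F, T, T]
r4 m[C→φ1] = [T, T, F]
r4 m[C→φ3] = [T, T, T]
r5 m[φ0→A] = [T, F, T]
r5 m[φ0→S] = [F, T, T]
r5 m[φ1→S] = [T, T, T]
r5 m[φ1→C] = [T, T, T]
r5 m[φ2→S] = [T, T, T]
r5 m[φ3→C] = [T, T, F]
r5 m[φ4→A] = [T, F, F]
r5 m[A→φ0] = [T, F, F]
r5 m[A→φ4] = [T, F, T]
r5 m[S→φ0] = [T, T, T]
r5 m[S→φ1] = [F, T, T]
r5 m[S→φ2] = [F, T, T]
r5 m[C→φ1] = [T, T, F]
r5 m[C→φ3] = [T, T, T]
fixed point reached at round 5
b[S] = ⊗ incoming = [F, T, T]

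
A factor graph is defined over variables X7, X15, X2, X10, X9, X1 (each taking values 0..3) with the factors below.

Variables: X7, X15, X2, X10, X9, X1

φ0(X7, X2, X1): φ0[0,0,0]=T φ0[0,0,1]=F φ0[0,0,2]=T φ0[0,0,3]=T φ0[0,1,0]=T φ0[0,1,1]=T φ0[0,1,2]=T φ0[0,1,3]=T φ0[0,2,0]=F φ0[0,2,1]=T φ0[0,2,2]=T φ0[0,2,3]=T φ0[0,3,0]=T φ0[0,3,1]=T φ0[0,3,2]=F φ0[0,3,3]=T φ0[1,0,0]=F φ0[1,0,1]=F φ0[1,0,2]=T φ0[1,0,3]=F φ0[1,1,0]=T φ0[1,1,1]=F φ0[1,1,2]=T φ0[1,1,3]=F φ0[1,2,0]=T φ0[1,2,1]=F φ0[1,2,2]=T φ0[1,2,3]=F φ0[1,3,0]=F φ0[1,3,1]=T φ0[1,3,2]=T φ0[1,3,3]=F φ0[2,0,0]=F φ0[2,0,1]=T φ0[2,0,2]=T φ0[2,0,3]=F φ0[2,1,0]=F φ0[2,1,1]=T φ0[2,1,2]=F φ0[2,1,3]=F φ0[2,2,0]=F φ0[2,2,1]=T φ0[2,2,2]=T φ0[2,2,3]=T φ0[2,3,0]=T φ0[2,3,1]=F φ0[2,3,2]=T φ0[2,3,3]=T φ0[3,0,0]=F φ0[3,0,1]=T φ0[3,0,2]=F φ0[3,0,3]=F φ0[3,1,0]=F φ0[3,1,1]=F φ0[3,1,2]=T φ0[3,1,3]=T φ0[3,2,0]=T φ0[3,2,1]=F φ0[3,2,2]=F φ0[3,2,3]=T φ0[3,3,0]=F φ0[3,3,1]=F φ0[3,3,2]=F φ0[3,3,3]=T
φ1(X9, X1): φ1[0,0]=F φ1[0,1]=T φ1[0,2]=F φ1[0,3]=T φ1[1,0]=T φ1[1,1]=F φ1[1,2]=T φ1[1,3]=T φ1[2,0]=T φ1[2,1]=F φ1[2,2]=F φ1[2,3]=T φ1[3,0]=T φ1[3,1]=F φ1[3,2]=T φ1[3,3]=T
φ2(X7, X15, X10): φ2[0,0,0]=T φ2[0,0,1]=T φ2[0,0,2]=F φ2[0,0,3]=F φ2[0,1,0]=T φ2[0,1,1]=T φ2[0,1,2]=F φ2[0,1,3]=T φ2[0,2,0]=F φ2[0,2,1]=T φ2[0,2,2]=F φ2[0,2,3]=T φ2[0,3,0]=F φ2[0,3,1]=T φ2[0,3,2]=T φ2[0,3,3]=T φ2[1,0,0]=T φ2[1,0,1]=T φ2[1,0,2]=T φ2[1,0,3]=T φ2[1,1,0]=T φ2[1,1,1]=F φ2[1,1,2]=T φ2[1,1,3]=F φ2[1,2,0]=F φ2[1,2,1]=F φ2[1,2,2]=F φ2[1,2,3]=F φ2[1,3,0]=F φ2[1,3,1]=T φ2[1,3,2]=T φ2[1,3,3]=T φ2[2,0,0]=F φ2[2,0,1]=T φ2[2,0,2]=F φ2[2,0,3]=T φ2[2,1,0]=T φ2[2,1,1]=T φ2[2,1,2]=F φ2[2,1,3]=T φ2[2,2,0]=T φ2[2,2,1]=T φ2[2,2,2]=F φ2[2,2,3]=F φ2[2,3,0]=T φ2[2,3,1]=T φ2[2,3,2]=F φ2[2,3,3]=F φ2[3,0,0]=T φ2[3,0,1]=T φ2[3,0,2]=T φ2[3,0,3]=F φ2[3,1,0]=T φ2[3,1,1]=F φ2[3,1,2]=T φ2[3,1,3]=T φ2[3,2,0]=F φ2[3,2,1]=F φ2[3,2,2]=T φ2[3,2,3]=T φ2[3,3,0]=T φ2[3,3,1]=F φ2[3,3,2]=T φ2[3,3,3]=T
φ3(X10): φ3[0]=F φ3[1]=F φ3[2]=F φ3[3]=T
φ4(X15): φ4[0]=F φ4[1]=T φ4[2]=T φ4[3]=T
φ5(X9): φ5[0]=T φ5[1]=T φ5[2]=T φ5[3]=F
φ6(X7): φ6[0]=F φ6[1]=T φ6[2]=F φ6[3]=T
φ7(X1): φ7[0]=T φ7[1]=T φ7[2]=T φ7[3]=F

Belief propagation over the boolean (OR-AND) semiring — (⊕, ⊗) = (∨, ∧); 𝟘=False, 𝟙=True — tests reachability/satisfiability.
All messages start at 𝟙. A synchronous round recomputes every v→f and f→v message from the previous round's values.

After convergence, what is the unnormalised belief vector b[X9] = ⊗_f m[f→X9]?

init: all messages = 𝟙 over 4 values
r1 m[φ0→X7] = [T, T, T, T]
r1 m[φ0→X2] = [T, T, T, T]
r1 m[φ0→X1] = [T, T, T, T]
r1 m[φ1→X9] = [T, T, T, T]
r1 m[φ1→X1] = [T, T, T, T]
r1 m[φ2→X7] = [T, T, T, T]
r1 m[φ2→X15] = [T, T, T, T]
r1 m[φ2→X10] = [T, T, T, T]
r1 m[φ3→X10] = [F, F, F, T]
r1 m[φ4→X15] = [F, T, T, T]
r1 m[φ5→X9] = [T, T, T, F]
r1 m[φ6→X7] = [F, T, F, T]
r1 m[φ7→X1] = [T, T, T, F]
r1 m[X7→φ0] = [T, T, T, T]
r1 m[X7→φ2] = [T, T, T, T]
r1 m[X7→φ6] = [T, T, T, T]
r1 m[X15→φ2] = [T, T, T, T]
r1 m[X15→φ4] = [T, T, T, T]
r1 m[X2→φ0] = [T, T, T, T]
r1 m[X10→φ2] = [T, T, T, T]
r1 m[X10→φ3] = [T, T, T, T]
r1 m[X9→φ1] = [T, T, T, T]
r1 m[X9→φ5] = [T, T, T, T]
r1 m[X1→φ0] = [T, T, T, T]
r1 m[X1→φ1] = [T, T, T, T]
r1 m[X1→φ7] = [T, T, T, T]
r2 m[φ0→X7] = [T, T, T, T]
r2 m[φ0→X2] = [T, T, T, T]
r2 m[φ0→X1] = [T, T, T, T]
r2 m[φ1→X9] = [T, T, T, T]
r2 m[φ1→X1] = [T, T, T, T]
r2 m[φ2→X7] = [T, T, T, T]
r2 m[φ2→X15] = [T, T, T, T]
r2 m[φ2→X10] = [T, T, T, T]
r2 m[φ3→X10] = [F, F, F, T]
r2 m[φ4→X15] = [F, T, T, T]
r2 m[φ5→X9] = [T, T, T, F]
r2 m[φ6→X7] = [F, T, F, T]
r2 m[φ7→X1] = [T, T, T, F]
r2 m[X7→φ0] = [F, T, F, T]
r2 m[X7→φ2] = [F, T, F, T]
r2 m[X7→φ6] = [T, T, T, T]
r2 m[X15→φ2] = [F, T, T, T]
r2 m[X15→φ4] = [T, T, T, T]
r2 m[X2→φ0] = [T, T, T, T]
r2 m[X10→φ2] = [F, F, F, T]
r2 m[X10→φ3] = [T, T, T, T]
r2 m[X9→φ1] = [T, T, T, F]
r2 m[X9→φ5] = [T, T, T, T]
r2 m[X1→φ0] = [T, T, T, F]
r2 m[X1→φ1] = [T, T, T, F]
r2 m[X1→φ7] = [T, T, T, T]
r3 m[φ0→X7] = [T, T, T, T]
r3 m[φ0→X2] = [T, T, T, T]
r3 m[φ0→X1] = [T, T, T, T]
r3 m[φ1→X9] = [T, T, T, T]
r3 m[φ1→X1] = [T, T, T, T]
r3 m[φ2→X7] = [T, T, T, T]
r3 m[φ2→X15] = [T, T, T, T]
r3 m[φ2→X10] = [T, T, T, T]
r3 m[φ3→X10] = [F, F, F, T]
r3 m[φ4→X15] = [F, T, T, T]
r3 m[φ5→X9] = [T, T, T, F]
r3 m[φ6→X7] = [F, T, F, T]
r3 m[φ7→X1] = [T, T, T, F]
r3 m[X7→φ0] = [F, T, F, T]
r3 m[X7→φ2] = [F, T, F, T]
r3 m[X7→φ6] = [T, T, T, T]
r3 m[X15→φ2] = [F, T, T, T]
r3 m[X15→φ4] = [T, T, T, T]
r3 m[X2→φ0] = [T, T, T, T]
r3 m[X10→φ2] = [F, F, F, T]
r3 m[X10→φ3] = [T, T, T, T]
r3 m[X9→φ1] = [T, T, T, F]
r3 m[X9→φ5] = [T, T, T, T]
r3 m[X1→φ0] = [T, T, T, F]
r3 m[X1→φ1] = [T, T, T, F]
r3 m[X1→φ7] = [T, T, T, T]
fixed point reached at round 3
b[X9] = ⊗ incoming = [T, T, T, F]

b[X9] = [T, T, T, F]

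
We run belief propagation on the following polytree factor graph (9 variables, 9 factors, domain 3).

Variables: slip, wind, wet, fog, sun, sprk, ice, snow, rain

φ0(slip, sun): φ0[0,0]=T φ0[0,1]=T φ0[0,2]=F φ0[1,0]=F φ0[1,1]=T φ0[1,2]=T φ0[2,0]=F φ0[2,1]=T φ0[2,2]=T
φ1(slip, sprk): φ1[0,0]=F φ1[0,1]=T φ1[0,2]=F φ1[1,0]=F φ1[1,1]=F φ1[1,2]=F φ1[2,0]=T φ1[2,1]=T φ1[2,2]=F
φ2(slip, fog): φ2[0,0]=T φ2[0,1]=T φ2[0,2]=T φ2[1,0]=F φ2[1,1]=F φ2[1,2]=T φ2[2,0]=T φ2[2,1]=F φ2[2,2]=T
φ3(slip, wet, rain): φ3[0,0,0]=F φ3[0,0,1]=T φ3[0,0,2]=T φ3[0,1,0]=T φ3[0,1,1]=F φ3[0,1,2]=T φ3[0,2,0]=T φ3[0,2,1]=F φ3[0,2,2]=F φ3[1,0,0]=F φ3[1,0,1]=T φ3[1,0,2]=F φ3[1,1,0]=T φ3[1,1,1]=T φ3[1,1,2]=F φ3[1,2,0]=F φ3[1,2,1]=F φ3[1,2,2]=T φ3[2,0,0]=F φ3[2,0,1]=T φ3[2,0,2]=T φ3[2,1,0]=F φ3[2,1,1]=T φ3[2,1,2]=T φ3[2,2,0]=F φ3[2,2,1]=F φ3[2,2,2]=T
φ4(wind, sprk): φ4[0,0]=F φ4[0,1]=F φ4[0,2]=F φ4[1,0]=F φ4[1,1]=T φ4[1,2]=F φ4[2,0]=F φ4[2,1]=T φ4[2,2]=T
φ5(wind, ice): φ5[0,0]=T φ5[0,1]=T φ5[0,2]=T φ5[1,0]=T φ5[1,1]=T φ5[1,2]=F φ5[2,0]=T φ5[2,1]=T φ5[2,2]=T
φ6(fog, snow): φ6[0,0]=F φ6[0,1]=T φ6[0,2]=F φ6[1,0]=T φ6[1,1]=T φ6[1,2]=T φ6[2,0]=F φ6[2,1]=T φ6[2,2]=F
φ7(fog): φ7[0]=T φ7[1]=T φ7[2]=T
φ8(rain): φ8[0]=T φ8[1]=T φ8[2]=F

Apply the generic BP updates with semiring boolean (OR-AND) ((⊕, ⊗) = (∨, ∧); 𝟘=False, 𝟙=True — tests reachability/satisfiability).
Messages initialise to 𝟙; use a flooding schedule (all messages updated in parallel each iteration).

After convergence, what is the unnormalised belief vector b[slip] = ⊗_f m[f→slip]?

init: all messages = 𝟙 over 3 values
r1 m[φ0→slip] = [T, T, T]
r1 m[φ0→sun] = [T, T, T]
r1 m[φ1→slip] = [T, F, T]
r1 m[φ1→sprk] = [T, T, F]
r1 m[φ2→slip] = [T, T, T]
r1 m[φ2→fog] = [T, T, T]
r1 m[φ3→slip] = [T, T, T]
r1 m[φ3→wet] = [T, T, T]
r1 m[φ3→rain] = [T, T, T]
r1 m[φ4→wind] = [F, T, T]
r1 m[φ4→sprk] = [F, T, T]
r1 m[φ5→wind] = [T, T, T]
r1 m[φ5→ice] = [T, T, T]
r1 m[φ6→fog] = [T, T, T]
r1 m[φ6→snow] = [T, T, T]
r1 m[φ7→fog] = [T, T, T]
r1 m[φ8→rain] = [T, T, F]
r1 m[slip→φ0] = [T, T, T]
r1 m[slip→φ1] = [T, T, T]
r1 m[slip→φ2] = [T, T, T]
r1 m[slip→φ3] = [T, T, T]
r1 m[wind→φ4] = [T, T, T]
r1 m[wind→φ5] = [T, T, T]
r1 m[wet→φ3] = [T, T, T]
r1 m[fog→φ2] = [T, T, T]
r1 m[fog→φ6] = [T, T, T]
r1 m[fog→φ7] = [T, T, T]
r1 m[sun→φ0] = [T, T, T]
r1 m[sprk→φ1] = [T, T, T]
r1 m[sprk→φ4] = [T, T, T]
r1 m[ice→φ5] = [T, T, T]
r1 m[snow→φ6] = [T, T, T]
r1 m[rain→φ3] = [T, T, T]
r1 m[rain→φ8] = [T, T, T]
r2 m[φ0→slip] = [T, T, T]
r2 m[φ0→sun] = [T, T, T]
r2 m[φ1→slip] = [T, F, T]
r2 m[φ1→sprk] = [T, T, F]
r2 m[φ2→slip] = [T, T, T]
r2 m[φ2→fog] = [T, T, T]
r2 m[φ3→slip] = [T, T, T]
r2 m[φ3→wet] = [T, T, T]
r2 m[φ3→rain] = [T, T, T]
r2 m[φ4→wind] = [F, T, T]
r2 m[φ4→sprk] = [F, T, T]
r2 m[φ5→wind] = [T, T, T]
r2 m[φ5→ice] = [T, T, T]
r2 m[φ6→fog] = [T, T, T]
r2 m[φ6→snow] = [T, T, T]
r2 m[φ7→fog] = [T, T, T]
r2 m[φ8→rain] = [T, T, F]
r2 m[slip→φ0] = [T, F, T]
r2 m[slip→φ1] = [T, T, T]
r2 m[slip→φ2] = [T, F, T]
r2 m[slip→φ3] = [T, F, T]
r2 m[wind→φ4] = [T, T, T]
r2 m[wind→φ5] = [F, T, T]
r2 m[wet→φ3] = [T, T, T]
r2 m[fog→φ2] = [T, T, T]
r2 m[fog→φ6] = [T, T, T]
r2 m[fog→φ7] = [T, T, T]
r2 m[sun→φ0] = [T, T, T]
r2 m[sprk→φ1] = [F, T, T]
r2 m[sprk→φ4] = [T, T, F]
r2 m[ice→φ5] = [T, T, T]
r2 m[snow→φ6] = [T, T, T]
r2 m[rain→φ3] = [T, T, F]
r2 m[rain→φ8] = [T, T, T]
r3 m[φ0→slip] = [T, T, T]
r3 m[φ0→sun] = [T, T, T]
r3 m[φ1→slip] = [T, F, T]
r3 m[φ1→sprk] = [T, T, F]
r3 m[φ2→slip] = [T, T, T]
r3 m[φ2→fog] = [T, T, T]
r3 m[φ3→slip] = [T, T, T]
r3 m[φ3→wet] = [T, T, T]
r3 m[φ3→rain] = [T, T, T]
r3 m[φ4→wind] = [F, T, T]
r3 m[φ4→sprk] = [F, T, T]
r3 m[φ5→wind] = [T, T, T]
r3 m[φ5→ice] = [T, T, T]
r3 m[φ6→fog] = [T, T, T]
r3 m[φ6→snow] = [T, T, T]
r3 m[φ7→fog] = [T, T, T]
r3 m[φ8→rain] = [T, T, F]
r3 m[slip→φ0] = [T, F, T]
r3 m[slip→φ1] = [T, T, T]
r3 m[slip→φ2] = [T, F, T]
r3 m[slip→φ3] = [T, F, T]
r3 m[wind→φ4] = [T, T, T]
r3 m[wind→φ5] = [F, T, T]
r3 m[wet→φ3] = [T, T, T]
r3 m[fog→φ2] = [T, T, T]
r3 m[fog→φ6] = [T, T, T]
r3 m[fog→φ7] = [T, T, T]
r3 m[sun→φ0] = [T, T, T]
r3 m[sprk→φ1] = [F, T, T]
r3 m[sprk→φ4] = [T, T, F]
r3 m[ice→φ5] = [T, T, T]
r3 m[snow→φ6] = [T, T, T]
r3 m[rain→φ3] = [T, T, F]
r3 m[rain→φ8] = [T, T, T]
fixed point reached at round 3
b[slip] = ⊗ incoming = [T, F, T]

b[slip] = [T, F, T]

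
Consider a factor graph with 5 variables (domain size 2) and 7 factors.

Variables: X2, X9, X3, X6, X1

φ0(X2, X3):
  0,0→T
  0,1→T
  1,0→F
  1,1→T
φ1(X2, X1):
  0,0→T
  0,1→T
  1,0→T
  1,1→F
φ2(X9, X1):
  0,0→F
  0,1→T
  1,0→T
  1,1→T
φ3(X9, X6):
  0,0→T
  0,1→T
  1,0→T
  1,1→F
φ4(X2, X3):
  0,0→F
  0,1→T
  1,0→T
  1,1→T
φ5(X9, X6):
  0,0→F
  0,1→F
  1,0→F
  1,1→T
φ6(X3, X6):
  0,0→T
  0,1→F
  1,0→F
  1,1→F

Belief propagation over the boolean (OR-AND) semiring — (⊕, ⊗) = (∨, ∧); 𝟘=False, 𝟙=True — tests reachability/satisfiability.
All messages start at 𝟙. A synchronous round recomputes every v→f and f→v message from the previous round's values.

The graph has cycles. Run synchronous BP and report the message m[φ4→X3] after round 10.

message @ round 10 = [F, F]

init: all messages = 𝟙 over 2 values
r1 m[φ0→X2] = [T, T]
r1 m[φ0→X3] = [T, T]
r1 m[φ1→X2] = [T, T]
r1 m[φ1→X1] = [T, T]
r1 m[φ2→X9] = [T, T]
r1 m[φ2→X1] = [T, T]
r1 m[φ3→X9] = [T, T]
r1 m[φ3→X6] = [T, T]
r1 m[φ4→X2] = [T, T]
r1 m[φ4→X3] = [T, T]
r1 m[φ5→X9] = [F, T]
r1 m[φ5→X6] = [F, T]
r1 m[φ6→X3] = [T, F]
r1 m[φ6→X6] = [T, F]
r1 m[X2→φ0] = [T, T]
r1 m[X2→φ1] = [T, T]
r1 m[X2→φ4] = [T, T]
r1 m[X9→φ2] = [T, T]
r1 m[X9→φ3] = [T, T]
r1 m[X9→φ5] = [T, T]
r1 m[X3→φ0] = [T, T]
r1 m[X3→φ4] = [T, T]
r1 m[X3→φ6] = [T, T]
r1 m[X6→φ3] = [T, T]
r1 m[X6→φ5] = [T, T]
r1 m[X6→φ6] = [T, T]
r1 m[X1→φ1] = [T, T]
r1 m[X1→φ2] = [T, T]
r2 m[φ0→X2] = [T, T]
r2 m[φ0→X3] = [T, T]
r2 m[φ1→X2] = [T, T]
r2 m[φ1→X1] = [T, T]
r2 m[φ2→X9] = [T, T]
r2 m[φ2→X1] = [T, T]
r2 m[φ3→X9] = [T, T]
r2 m[φ3→X6] = [T, T]
r2 m[φ4→X2] = [T, T]
r2 m[φ4→X3] = [T, T]
r2 m[φ5→X9] = [F, T]
r2 m[φ5→X6] = [F, T]
r2 m[φ6→X3] = [T, F]
r2 m[φ6→X6] = [T, F]
r2 m[X2→φ0] = [T, T]
r2 m[X2→φ1] = [T, T]
r2 m[X2→φ4] = [T, T]
r2 m[X9→φ2] = [F, T]
r2 m[X9→φ3] = [F, T]
r2 m[X9→φ5] = [T, T]
r2 m[X3→φ0] = [T, F]
r2 m[X3→φ4] = [T, F]
r2 m[X3→φ6] = [T, T]
r2 m[X6→φ3] = [F, F]
r2 m[X6→φ5] = [T, F]
r2 m[X6→φ6] = [F, T]
r2 m[X1→φ1] = [T, T]
r2 m[X1→φ2] = [T, T]
r3 m[φ0→X2] = [T, F]
r3 m[φ0→X3] = [T, T]
r3 m[φ1→X2] = [T, T]
r3 m[φ1→X1] = [T, T]
r3 m[φ2→X9] = [T, T]
r3 m[φ2→X1] = [T, T]
r3 m[φ3→X9] = [F, F]
r3 m[φ3→X6] = [T, F]
r3 m[φ4→X2] = [F, T]
r3 m[φ4→X3] = [T, T]
r3 m[φ5→X9] = [F, F]
r3 m[φ5→X6] = [F, T]
r3 m[φ6→X3] = [F, F]
r3 m[φ6→X6] = [T, F]
r3 m[X2→φ0] = [T, T]
r3 m[X2→φ1] = [T, T]
r3 m[X2→φ4] = [T, T]
r3 m[X9→φ2] = [F, T]
r3 m[X9→φ3] = [F, T]
r3 m[X9→φ5] = [T, T]
r3 m[X3→φ0] = [T, F]
r3 m[X3→φ4] = [T, F]
r3 m[X3→φ6] = [T, T]
r3 m[X6→φ3] = [F, F]
r3 m[X6→φ5] = [T, F]
r3 m[X6→φ6] = [F, T]
r3 m[X1→φ1] = [T, T]
r3 m[X1→φ2] = [T, T]
r4 m[φ0→X2] = [T, F]
r4 m[φ0→X3] = [T, T]
r4 m[φ1→X2] = [T, T]
r4 m[φ1→X1] = [T, T]
r4 m[φ2→X9] = [T, T]
r4 m[φ2→X1] = [T, T]
r4 m[φ3→X9] = [F, F]
r4 m[φ3→X6] = [T, F]
r4 m[φ4→X2] = [F, T]
r4 m[φ4→X3] = [T, T]
r4 m[φ5→X9] = [F, F]
r4 m[φ5→X6] = [F, T]
r4 m[φ6→X3] = [F, F]
r4 m[φ6→X6] = [T, F]
r4 m[X2→φ0] = [F, T]
r4 m[X2→φ1] = [F, F]
r4 m[X2→φ4] = [T, F]
r4 m[X9→φ2] = [F, F]
r4 m[X9→φ3] = [F, F]
r4 m[X9→φ5] = [F, F]
r4 m[X3→φ0] = [F, F]
r4 m[X3→φ4] = [F, F]
r4 m[X3→φ6] = [T, T]
r4 m[X6→φ3] = [F, F]
r4 m[X6→φ5] = [T, F]
r4 m[X6→φ6] = [F, F]
r4 m[X1→φ1] = [T, T]
r4 m[X1→φ2] = [T, T]
r5 m[φ0→X2] = [F, F]
r5 m[φ0→X3] = [F, T]
r5 m[φ1→X2] = [T, T]
r5 m[φ1→X1] = [F, F]
r5 m[φ2→X9] = [T, T]
r5 m[φ2→X1] = [F, F]
r5 m[φ3→X9] = [F, F]
r5 m[φ3→X6] = [F, F]
r5 m[φ4→X2] = [F, F]
r5 m[φ4→X3] = [F, T]
r5 m[φ5→X9] = [F, F]
r5 m[φ5→X6] = [F, F]
r5 m[φ6→X3] = [F, F]
r5 m[φ6→X6] = [T, F]
r5 m[X2→φ0] = [F, T]
r5 m[X2→φ1] = [F, F]
r5 m[X2→φ4] = [T, F]
r5 m[X9→φ2] = [F, F]
r5 m[X9→φ3] = [F, F]
r5 m[X9→φ5] = [F, F]
r5 m[X3→φ0] = [F, F]
r5 m[X3→φ4] = [F, F]
r5 m[X3→φ6] = [T, T]
r5 m[X6→φ3] = [F, F]
r5 m[X6→φ5] = [T, F]
r5 m[X6→φ6] = [F, F]
r5 m[X1→φ1] = [T, T]
r5 m[X1→φ2] = [T, T]
r6 m[φ0→X2] = [F, F]
r6 m[φ0→X3] = [F, T]
r6 m[φ1→X2] = [T, T]
r6 m[φ1→X1] = [F, F]
r6 m[φ2→X9] = [T, T]
r6 m[φ2→X1] = [F, F]
r6 m[φ3→X9] = [F, F]
r6 m[φ3→X6] = [F, F]
r6 m[φ4→X2] = [F, F]
r6 m[φ4→X3] = [F, T]
r6 m[φ5→X9] = [F, F]
r6 m[φ5→X6] = [F, F]
r6 m[φ6→X3] = [F, F]
r6 m[φ6→X6] = [T, F]
r6 m[X2→φ0] = [F, F]
r6 m[X2→φ1] = [F, F]
r6 m[X2→φ4] = [F, F]
r6 m[X9→φ2] = [F, F]
r6 m[X9→φ3] = [F, F]
r6 m[X9→φ5] = [F, F]
r6 m[X3→φ0] = [F, F]
r6 m[X3→φ4] = [F, F]
r6 m[X3→φ6] = [F, T]
r6 m[X6→φ3] = [F, F]
r6 m[X6→φ5] = [F, F]
r6 m[X6→φ6] = [F, F]
r6 m[X1→φ1] = [F, F]
r6 m[X1→φ2] = [F, F]
r7 m[φ0→X2] = [F, F]
r7 m[φ0→X3] = [F, F]
r7 m[φ1→X2] = [F, F]
r7 m[φ1→X1] = [F, F]
r7 m[φ2→X9] = [F, F]
r7 m[φ2→X1] = [F, F]
r7 m[φ3→X9] = [F, F]
r7 m[φ3→X6] = [F, F]
r7 m[φ4→X2] = [F, F]
r7 m[φ4→X3] = [F, F]
r7 m[φ5→X9] = [F, F]
r7 m[φ5→X6] = [F, F]
r7 m[φ6→X3] = [F, F]
r7 m[φ6→X6] = [F, F]
r7 m[X2→φ0] = [F, F]
r7 m[X2→φ1] = [F, F]
r7 m[X2→φ4] = [F, F]
r7 m[X9→φ2] = [F, F]
r7 m[X9→φ3] = [F, F]
r7 m[X9→φ5] = [F, F]
r7 m[X3→φ0] = [F, F]
r7 m[X3→φ4] = [F, F]
r7 m[X3→φ6] = [F, T]
r7 m[X6→φ3] = [F, F]
r7 m[X6→φ5] = [F, F]
r7 m[X6→φ6] = [F, F]
r7 m[X1→φ1] = [F, F]
r7 m[X1→φ2] = [F, F]
r8 m[φ0→X2] = [F, F]
r8 m[φ0→X3] = [F, F]
r8 m[φ1→X2] = [F, F]
r8 m[φ1→X1] = [F, F]
r8 m[φ2→X9] = [F, F]
r8 m[φ2→X1] = [F, F]
r8 m[φ3→X9] = [F, F]
r8 m[φ3→X6] = [F, F]
r8 m[φ4→X2] = [F, F]
r8 m[φ4→X3] = [F, F]
r8 m[φ5→X9] = [F, F]
r8 m[φ5→X6] = [F, F]
r8 m[φ6→X3] = [F, F]
r8 m[φ6→X6] = [F, F]
r8 m[X2→φ0] = [F, F]
r8 m[X2→φ1] = [F, F]
r8 m[X2→φ4] = [F, F]
r8 m[X9→φ2] = [F, F]
r8 m[X9→φ3] = [F, F]
r8 m[X9→φ5] = [F, F]
r8 m[X3→φ0] = [F, F]
r8 m[X3→φ4] = [F, F]
r8 m[X3→φ6] = [F, F]
r8 m[X6→φ3] = [F, F]
r8 m[X6→φ5] = [F, F]
r8 m[X6→φ6] = [F, F]
r8 m[X1→φ1] = [F, F]
r8 m[X1→φ2] = [F, F]
r9 m[φ0→X2] = [F, F]
r9 m[φ0→X3] = [F, F]
r9 m[φ1→X2] = [F, F]
r9 m[φ1→X1] = [F, F]
r9 m[φ2→X9] = [F, F]
r9 m[φ2→X1] = [F, F]
r9 m[φ3→X9] = [F, F]
r9 m[φ3→X6] = [F, F]
r9 m[φ4→X2] = [F, F]
r9 m[φ4→X3] = [F, F]
r9 m[φ5→X9] = [F, F]
r9 m[φ5→X6] = [F, F]
r9 m[φ6→X3] = [F, F]
r9 m[φ6→X6] = [F, F]
r9 m[X2→φ0] = [F, F]
r9 m[X2→φ1] = [F, F]
r9 m[X2→φ4] = [F, F]
r9 m[X9→φ2] = [F, F]
r9 m[X9→φ3] = [F, F]
r9 m[X9→φ5] = [F, F]
r9 m[X3→φ0] = [F, F]
r9 m[X3→φ4] = [F, F]
r9 m[X3→φ6] = [F, F]
r9 m[X6→φ3] = [F, F]
r9 m[X6→φ5] = [F, F]
r9 m[X6→φ6] = [F, F]
r9 m[X1→φ1] = [F, F]
r9 m[X1→φ2] = [F, F]
r10 m[φ0→X2] = [F, F]
r10 m[φ0→X3] = [F, F]
r10 m[φ1→X2] = [F, F]
r10 m[φ1→X1] = [F, F]
r10 m[φ2→X9] = [F, F]
r10 m[φ2→X1] = [F, F]
r10 m[φ3→X9] = [F, F]
r10 m[φ3→X6] = [F, F]
r10 m[φ4→X2] = [F, F]
r10 m[φ4→X3] = [F, F]
r10 m[φ5→X9] = [F, F]
r10 m[φ5→X6] = [F, F]
r10 m[φ6→X3] = [F, F]
r10 m[φ6→X6] = [F, F]
r10 m[X2→φ0] = [F, F]
r10 m[X2→φ1] = [F, F]
r10 m[X2→φ4] = [F, F]
r10 m[X9→φ2] = [F, F]
r10 m[X9→φ3] = [F, F]
r10 m[X9→φ5] = [F, F]
r10 m[X3→φ0] = [F, F]
r10 m[X3→φ4] = [F, F]
r10 m[X3→φ6] = [F, F]
r10 m[X6→φ3] = [F, F]
r10 m[X6→φ5] = [F, F]
r10 m[X6→φ6] = [F, F]
r10 m[X1→φ1] = [F, F]
r10 m[X1→φ2] = [F, F]
fixed point reached at round 9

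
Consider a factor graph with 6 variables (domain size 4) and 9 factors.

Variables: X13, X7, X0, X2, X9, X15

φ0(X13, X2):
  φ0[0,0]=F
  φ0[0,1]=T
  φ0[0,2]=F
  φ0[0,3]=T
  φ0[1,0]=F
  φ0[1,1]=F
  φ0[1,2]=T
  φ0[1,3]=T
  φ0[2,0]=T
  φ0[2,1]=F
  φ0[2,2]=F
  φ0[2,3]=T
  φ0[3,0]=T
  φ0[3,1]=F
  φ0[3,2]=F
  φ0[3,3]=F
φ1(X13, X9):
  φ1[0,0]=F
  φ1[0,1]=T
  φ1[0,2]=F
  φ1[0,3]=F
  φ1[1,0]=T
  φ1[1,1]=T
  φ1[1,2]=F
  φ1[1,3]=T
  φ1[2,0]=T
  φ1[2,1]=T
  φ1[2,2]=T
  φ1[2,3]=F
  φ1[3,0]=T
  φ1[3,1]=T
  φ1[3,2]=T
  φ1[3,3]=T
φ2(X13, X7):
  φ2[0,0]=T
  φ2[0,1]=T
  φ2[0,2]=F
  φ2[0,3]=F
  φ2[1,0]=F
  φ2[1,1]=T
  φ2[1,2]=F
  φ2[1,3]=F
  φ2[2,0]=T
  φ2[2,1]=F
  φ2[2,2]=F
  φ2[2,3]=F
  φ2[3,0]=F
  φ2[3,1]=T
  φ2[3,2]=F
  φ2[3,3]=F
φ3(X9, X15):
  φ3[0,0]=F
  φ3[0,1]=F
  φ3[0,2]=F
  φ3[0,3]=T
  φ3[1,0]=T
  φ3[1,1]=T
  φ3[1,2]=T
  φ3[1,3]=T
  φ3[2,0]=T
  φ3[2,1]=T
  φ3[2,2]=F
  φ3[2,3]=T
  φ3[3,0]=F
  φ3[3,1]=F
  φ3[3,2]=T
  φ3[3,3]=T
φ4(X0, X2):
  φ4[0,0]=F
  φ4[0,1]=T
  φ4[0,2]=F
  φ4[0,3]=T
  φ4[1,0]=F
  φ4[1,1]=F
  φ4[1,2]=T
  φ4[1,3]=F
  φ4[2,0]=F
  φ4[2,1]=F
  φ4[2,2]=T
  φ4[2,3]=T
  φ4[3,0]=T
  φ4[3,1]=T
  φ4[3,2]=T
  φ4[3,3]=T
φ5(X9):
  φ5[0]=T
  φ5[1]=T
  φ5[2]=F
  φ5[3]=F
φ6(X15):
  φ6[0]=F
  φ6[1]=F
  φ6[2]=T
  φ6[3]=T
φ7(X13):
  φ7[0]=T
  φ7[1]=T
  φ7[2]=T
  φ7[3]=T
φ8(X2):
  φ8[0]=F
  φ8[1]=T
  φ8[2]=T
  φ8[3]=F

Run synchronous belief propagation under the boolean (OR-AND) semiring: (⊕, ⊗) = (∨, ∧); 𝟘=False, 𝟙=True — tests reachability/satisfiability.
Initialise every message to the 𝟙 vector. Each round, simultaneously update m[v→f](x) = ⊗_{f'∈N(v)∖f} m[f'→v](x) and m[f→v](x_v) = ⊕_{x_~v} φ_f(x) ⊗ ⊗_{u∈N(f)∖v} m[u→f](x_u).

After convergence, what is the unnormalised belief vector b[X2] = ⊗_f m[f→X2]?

b[X2] = [F, T, T, F]

init: all messages = 𝟙 over 4 values
r1 m[φ0→X13] = [T, T, T, T]
r1 m[φ0→X2] = [T, T, T, T]
r1 m[φ1→X13] = [T, T, T, T]
r1 m[φ1→X9] = [T, T, T, T]
r1 m[φ2→X13] = [T, T, T, T]
r1 m[φ2→X7] = [T, T, F, F]
r1 m[φ3→X9] = [T, T, T, T]
r1 m[φ3→X15] = [T, T, T, T]
r1 m[φ4→X0] = [T, T, T, T]
r1 m[φ4→X2] = [T, T, T, T]
r1 m[φ5→X9] = [T, T, F, F]
r1 m[φ6→X15] = [F, F, T, T]
r1 m[φ7→X13] = [T, T, T, T]
r1 m[φ8→X2] = [F, T, T, F]
r1 m[X13→φ0] = [T, T, T, T]
r1 m[X13→φ1] = [T, T, T, T]
r1 m[X13→φ2] = [T, T, T, T]
r1 m[X13→φ7] = [T, T, T, T]
r1 m[X7→φ2] = [T, T, T, T]
r1 m[X0→φ4] = [T, T, T, T]
r1 m[X2→φ0] = [T, T, T, T]
r1 m[X2→φ4] = [T, T, T, T]
r1 m[X2→φ8] = [T, T, T, T]
r1 m[X9→φ1] = [T, T, T, T]
r1 m[X9→φ3] = [T, T, T, T]
r1 m[X9→φ5] = [T, T, T, T]
r1 m[X15→φ3] = [T, T, T, T]
r1 m[X15→φ6] = [T, T, T, T]
r2 m[φ0→X13] = [T, T, T, T]
r2 m[φ0→X2] = [T, T, T, T]
r2 m[φ1→X13] = [T, T, T, T]
r2 m[φ1→X9] = [T, T, T, T]
r2 m[φ2→X13] = [T, T, T, T]
r2 m[φ2→X7] = [T, T, F, F]
r2 m[φ3→X9] = [T, T, T, T]
r2 m[φ3→X15] = [T, T, T, T]
r2 m[φ4→X0] = [T, T, T, T]
r2 m[φ4→X2] = [T, T, T, T]
r2 m[φ5→X9] = [T, T, F, F]
r2 m[φ6→X15] = [F, F, T, T]
r2 m[φ7→X13] = [T, T, T, T]
r2 m[φ8→X2] = [F, T, T, F]
r2 m[X13→φ0] = [T, T, T, T]
r2 m[X13→φ1] = [T, T, T, T]
r2 m[X13→φ2] = [T, T, T, T]
r2 m[X13→φ7] = [T, T, T, T]
r2 m[X7→φ2] = [T, T, T, T]
r2 m[X0→φ4] = [T, T, T, T]
r2 m[X2→φ0] = [F, T, T, F]
r2 m[X2→φ4] = [F, T, T, F]
r2 m[X2→φ8] = [T, T, T, T]
r2 m[X9→φ1] = [T, T, F, F]
r2 m[X9→φ3] = [T, T, F, F]
r2 m[X9→φ5] = [T, T, T, T]
r2 m[X15→φ3] = [F, F, T, T]
r2 m[X15→φ6] = [T, T, T, T]
r3 m[φ0→X13] = [T, T, F, F]
r3 m[φ0→X2] = [T, T, T, T]
r3 m[φ1→X13] = [T, T, T, T]
r3 m[φ1→X9] = [T, T, T, T]
r3 m[φ2→X13] = [T, T, T, T]
r3 m[φ2→X7] = [T, T, F, F]
r3 m[φ3→X9] = [T, T, T, T]
r3 m[φ3→X15] = [T, T, T, T]
r3 m[φ4→X0] = [T, T, T, T]
r3 m[φ4→X2] = [T, T, T, T]
r3 m[φ5→X9] = [T, T, F, F]
r3 m[φ6→X15] = [F, F, T, T]
r3 m[φ7→X13] = [T, T, T, T]
r3 m[φ8→X2] = [F, T, T, F]
r3 m[X13→φ0] = [T, T, T, T]
r3 m[X13→φ1] = [T, T, T, T]
r3 m[X13→φ2] = [T, T, T, T]
r3 m[X13→φ7] = [T, T, T, T]
r3 m[X7→φ2] = [T, T, T, T]
r3 m[X0→φ4] = [T, T, T, T]
r3 m[X2→φ0] = [F, T, T, F]
r3 m[X2→φ4] = [F, T, T, F]
r3 m[X2→φ8] = [T, T, T, T]
r3 m[X9→φ1] = [T, T, F, F]
r3 m[X9→φ3] = [T, T, F, F]
r3 m[X9→φ5] = [T, T, T, T]
r3 m[X15→φ3] = [F, F, T, T]
r3 m[X15→φ6] = [T, T, T, T]
r4 m[φ0→X13] = [T, T, F, F]
r4 m[φ0→X2] = [T, T, T, T]
r4 m[φ1→X13] = [T, T, T, T]
r4 m[φ1→X9] = [T, T, T, T]
r4 m[φ2→X13] = [T, T, T, T]
r4 m[φ2→X7] = [T, T, F, F]
r4 m[φ3→X9] = [T, T, T, T]
r4 m[φ3→X15] = [T, T, T, T]
r4 m[φ4→X0] = [T, T, T, T]
r4 m[φ4→X2] = [T, T, T, T]
r4 m[φ5→X9] = [T, T, F, F]
r4 m[φ6→X15] = [F, F, T, T]
r4 m[φ7→X13] = [T, T, T, T]
r4 m[φ8→X2] = [F, T, T, F]
r4 m[X13→φ0] = [T, T, T, T]
r4 m[X13→φ1] = [T, T, F, F]
r4 m[X13→φ2] = [T, T, F, F]
r4 m[X13→φ7] = [T, T, F, F]
r4 m[X7→φ2] = [T, T, T, T]
r4 m[X0→φ4] = [T, T, T, T]
r4 m[X2→φ0] = [F, T, T, F]
r4 m[X2→φ4] = [F, T, T, F]
r4 m[X2→φ8] = [T, T, T, T]
r4 m[X9→φ1] = [T, T, F, F]
r4 m[X9→φ3] = [T, T, F, F]
r4 m[X9→φ5] = [T, T, T, T]
r4 m[X15→φ3] = [F, F, T, T]
r4 m[X15→φ6] = [T, T, T, T]
r5 m[φ0→X13] = [T, T, F, F]
r5 m[φ0→X2] = [T, T, T, T]
r5 m[φ1→X13] = [T, T, T, T]
r5 m[φ1→X9] = [T, T, F, T]
r5 m[φ2→X13] = [T, T, T, T]
r5 m[φ2→X7] = [T, T, F, F]
r5 m[φ3→X9] = [T, T, T, T]
r5 m[φ3→X15] = [T, T, T, T]
r5 m[φ4→X0] = [T, T, T, T]
r5 m[φ4→X2] = [T, T, T, T]
r5 m[φ5→X9] = [T, T, F, F]
r5 m[φ6→X15] = [F, F, T, T]
r5 m[φ7→X13] = [T, T, T, T]
r5 m[φ8→X2] = [F, T, T, F]
r5 m[X13→φ0] = [T, T, T, T]
r5 m[X13→φ1] = [T, T, F, F]
r5 m[X13→φ2] = [T, T, F, F]
r5 m[X13→φ7] = [T, T, F, F]
r5 m[X7→φ2] = [T, T, T, T]
r5 m[X0→φ4] = [T, T, T, T]
r5 m[X2→φ0] = [F, T, T, F]
r5 m[X2→φ4] = [F, T, T, F]
r5 m[X2→φ8] = [T, T, T, T]
r5 m[X9→φ1] = [T, T, F, F]
r5 m[X9→φ3] = [T, T, F, F]
r5 m[X9→φ5] = [T, T, T, T]
r5 m[X15→φ3] = [F, F, T, T]
r5 m[X15→φ6] = [T, T, T, T]
r6 m[φ0→X13] = [T, T, F, F]
r6 m[φ0→X2] = [T, T, T, T]
r6 m[φ1→X13] = [T, T, T, T]
r6 m[φ1→X9] = [T, T, F, T]
r6 m[φ2→X13] = [T, T, T, T]
r6 m[φ2→X7] = [T, T, F, F]
r6 m[φ3→X9] = [T, T, T, T]
r6 m[φ3→X15] = [T, T, T, T]
r6 m[φ4→X0] = [T, T, T, T]
r6 m[φ4→X2] = [T, T, T, T]
r6 m[φ5→X9] = [T, T, F, F]
r6 m[φ6→X15] = [F, F, T, T]
r6 m[φ7→X13] = [T, T, T, T]
r6 m[φ8→X2] = [F, T, T, F]
r6 m[X13→φ0] = [T, T, T, T]
r6 m[X13→φ1] = [T, T, F, F]
r6 m[X13→φ2] = [T, T, F, F]
r6 m[X13→φ7] = [T, T, F, F]
r6 m[X7→φ2] = [T, T, T, T]
r6 m[X0→φ4] = [T, T, T, T]
r6 m[X2→φ0] = [F, T, T, F]
r6 m[X2→φ4] = [F, T, T, F]
r6 m[X2→φ8] = [T, T, T, T]
r6 m[X9→φ1] = [T, T, F, F]
r6 m[X9→φ3] = [T, T, F, F]
r6 m[X9→φ5] = [T, T, F, T]
r6 m[X15→φ3] = [F, F, T, T]
r6 m[X15→φ6] = [T, T, T, T]
r7 m[φ0→X13] = [T, T, F, F]
r7 m[φ0→X2] = [T, T, T, T]
r7 m[φ1→X13] = [T, T, T, T]
r7 m[φ1→X9] = [T, T, F, T]
r7 m[φ2→X13] = [T, T, T, T]
r7 m[φ2→X7] = [T, T, F, F]
r7 m[φ3→X9] = [T, T, T, T]
r7 m[φ3→X15] = [T, T, T, T]
r7 m[φ4→X0] = [T, T, T, T]
r7 m[φ4→X2] = [T, T, T, T]
r7 m[φ5→X9] = [T, T, F, F]
r7 m[φ6→X15] = [F, F, T, T]
r7 m[φ7→X13] = [T, T, T, T]
r7 m[φ8→X2] = [F, T, T, F]
r7 m[X13→φ0] = [T, T, T, T]
r7 m[X13→φ1] = [T, T, F, F]
r7 m[X13→φ2] = [T, T, F, F]
r7 m[X13→φ7] = [T, T, F, F]
r7 m[X7→φ2] = [T, T, T, T]
r7 m[X0→φ4] = [T, T, T, T]
r7 m[X2→φ0] = [F, T, T, F]
r7 m[X2→φ4] = [F, T, T, F]
r7 m[X2→φ8] = [T, T, T, T]
r7 m[X9→φ1] = [T, T, F, F]
r7 m[X9→φ3] = [T, T, F, F]
r7 m[X9→φ5] = [T, T, F, T]
r7 m[X15→φ3] = [F, F, T, T]
r7 m[X15→φ6] = [T, T, T, T]
fixed point reached at round 7
b[X2] = ⊗ incoming = [F, T, T, F]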